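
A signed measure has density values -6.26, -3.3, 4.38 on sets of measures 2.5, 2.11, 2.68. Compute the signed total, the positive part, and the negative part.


Step 1: Compute signed measure on each set:
  Set 1: -6.26 * 2.5 = -15.65
  Set 2: -3.3 * 2.11 = -6.963
  Set 3: 4.38 * 2.68 = 11.7384
Step 2: Total signed measure = (-15.65) + (-6.963) + (11.7384)
     = -10.8746
Step 3: Positive part mu+(X) = sum of positive contributions = 11.7384
Step 4: Negative part mu-(X) = |sum of negative contributions| = 22.613


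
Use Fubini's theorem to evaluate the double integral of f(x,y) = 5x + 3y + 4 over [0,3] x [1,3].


By Fubini, integrate in x first, then y.
Step 1: Fix y, integrate over x in [0,3]:
  integral(5x + 3y + 4, x=0..3)
  = 5*(3^2 - 0^2)/2 + (3y + 4)*(3 - 0)
  = 22.5 + (3y + 4)*3
  = 22.5 + 9y + 12
  = 34.5 + 9y
Step 2: Integrate over y in [1,3]:
  integral(34.5 + 9y, y=1..3)
  = 34.5*2 + 9*(3^2 - 1^2)/2
  = 69 + 36
  = 105


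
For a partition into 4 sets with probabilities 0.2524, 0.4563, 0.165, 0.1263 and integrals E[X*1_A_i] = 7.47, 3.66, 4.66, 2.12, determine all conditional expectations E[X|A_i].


For each cell A_i: E[X|A_i] = E[X*1_A_i] / P(A_i)
Step 1: E[X|A_1] = 7.47 / 0.2524 = 29.59588
Step 2: E[X|A_2] = 3.66 / 0.4563 = 8.021039
Step 3: E[X|A_3] = 4.66 / 0.165 = 28.242424
Step 4: E[X|A_4] = 2.12 / 0.1263 = 16.785432
Verification: E[X] = sum E[X*1_A_i] = 7.47 + 3.66 + 4.66 + 2.12 = 17.91


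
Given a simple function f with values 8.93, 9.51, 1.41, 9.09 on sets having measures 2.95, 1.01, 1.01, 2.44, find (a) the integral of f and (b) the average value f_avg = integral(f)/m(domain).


Step 1: Integral = sum(value_i * measure_i)
= 8.93*2.95 + 9.51*1.01 + 1.41*1.01 + 9.09*2.44
= 26.3435 + 9.6051 + 1.4241 + 22.1796
= 59.5523
Step 2: Total measure of domain = 2.95 + 1.01 + 1.01 + 2.44 = 7.41
Step 3: Average value = 59.5523 / 7.41 = 8.036748


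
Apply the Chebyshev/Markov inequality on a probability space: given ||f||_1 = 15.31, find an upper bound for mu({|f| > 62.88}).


Chebyshev/Markov inequality: mu(|f| > eps) <= (||f||_p / eps)^p
Step 1: ||f||_1 / eps = 15.31 / 62.88 = 0.24348
Step 2: Raise to power p = 1:
  (0.24348)^1 = 0.24348
Step 3: Therefore mu(|f| > 62.88) <= 0.24348


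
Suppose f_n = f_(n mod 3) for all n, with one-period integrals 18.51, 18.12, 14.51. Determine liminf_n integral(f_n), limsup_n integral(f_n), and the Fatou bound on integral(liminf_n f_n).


The sequence (integral(f_n)) is periodic with period 3, repeating the values 18.51, 18.12, 14.51 indefinitely.
Step 1: For a periodic sequence, every tail (a_m, a_(m+1), ...) contains all 3 period values infinitely often.
Step 2: Hence inf of every tail = min of the period values = min(18.51, 18.12, 14.51) = 14.51.
        liminf_n integral(f_n) = sup over m of (inf of tail from m) = 14.51.
Step 3: Similarly sup of every tail = max of the period values = 18.51.
        limsup_n integral(f_n) = 18.51.
Step 4: Fatou's lemma: integral(liminf_n f_n) <= liminf_n integral(f_n) = 14.51.
        So the integral of the pointwise liminf is at most 14.51.


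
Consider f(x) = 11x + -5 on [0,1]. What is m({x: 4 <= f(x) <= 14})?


f^(-1)([4, 14]) = {x : 4 <= 11x + -5 <= 14}
Solving: (4 - -5)/11 <= x <= (14 - -5)/11
= [0.818182, 1.727273]
Intersecting with [0,1]: [0.818182, 1]
Measure = 1 - 0.818182 = 0.181818


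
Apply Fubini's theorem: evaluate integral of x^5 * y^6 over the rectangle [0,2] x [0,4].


By Fubini's theorem, the double integral factors as a product of single integrals:
Step 1: integral_0^2 x^5 dx = [x^6/6] from 0 to 2
     = 2^6/6 = 10.666667
Step 2: integral_0^4 y^6 dy = [y^7/7] from 0 to 4
     = 4^7/7 = 2340.571429
Step 3: Double integral = 10.666667 * 2340.571429 = 24966.095238


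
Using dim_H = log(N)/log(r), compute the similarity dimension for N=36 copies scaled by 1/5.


For a self-similar set with N copies scaled by 1/r:
dim_H = log(N)/log(r) = log(36)/log(5)
= 3.583519/1.609438
= 2.226566


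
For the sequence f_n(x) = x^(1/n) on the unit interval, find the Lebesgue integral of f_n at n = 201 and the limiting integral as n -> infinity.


At n = 201: f_201(x) = x^(1/201).
Step 1: integral(x^(1/201), 0, 1) = [x^(1/201+1) / (1/201+1)] from 0 to 1
     = 1 / (1/201 + 1) = 1 / ((201+1)/201) = 201/(201+1)
     = 201/202 = 0.99505
Step 2: As n -> infinity, f_n(x) = x^(1/n) -> 1 for x in (0,1], and f_n is increasing in n.
By MCT, lim_n integral(f_n) = integral(lim_n f_n) = integral(1, 0, 1) = 1.
Step 3: Verify convergence: 201/202 = 0.99505 -> 1


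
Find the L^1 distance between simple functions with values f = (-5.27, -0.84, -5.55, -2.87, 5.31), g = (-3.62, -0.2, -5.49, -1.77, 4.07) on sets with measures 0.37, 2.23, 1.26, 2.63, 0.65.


Step 1: Compute differences f_i - g_i:
  -5.27 - -3.62 = -1.65
  -0.84 - -0.2 = -0.64
  -5.55 - -5.49 = -0.06
  -2.87 - -1.77 = -1.1
  5.31 - 4.07 = 1.24
Step 2: Compute |diff|^1 * measure for each set:
  |-1.65|^1 * 0.37 = 1.65 * 0.37 = 0.6105
  |-0.64|^1 * 2.23 = 0.64 * 2.23 = 1.4272
  |-0.06|^1 * 1.26 = 0.06 * 1.26 = 0.0756
  |-1.1|^1 * 2.63 = 1.1 * 2.63 = 2.893
  |1.24|^1 * 0.65 = 1.24 * 0.65 = 0.806
Step 3: Sum = 5.8123
Step 4: ||f-g||_1 = (5.8123)^(1/1) = 5.8123


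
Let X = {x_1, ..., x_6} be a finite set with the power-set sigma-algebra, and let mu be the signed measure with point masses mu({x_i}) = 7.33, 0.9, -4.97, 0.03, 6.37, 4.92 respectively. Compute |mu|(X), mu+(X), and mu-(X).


Step 1: Every measurable set is a union of atoms (the cells / points), so a Hahn decomposition is
  obtained by grouping atoms by sign: P = union of atoms with mu > 0, N = union of the remaining atoms.
  Atoms in P (indices): 1, 2, 4, 5, 6;  atoms in N (indices): 3
  Positive values: 7.33, 0.9, 0.03, 6.37, 4.92
  Negative values: -4.97
Step 2: mu+(X) = mu(P) = sum of positive atom values = 19.55
Step 3: mu-(X) = -mu(N) = sum of |negative atom values| = 4.97
Step 4: |mu|(X) = mu+(X) + mu-(X) = 19.55 + 4.97 = 24.52


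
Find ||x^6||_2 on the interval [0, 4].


Step 1: ||f||_2 = (integral_0^4 |x^6|^2 dx)^(1/2)
     = (integral_0^4 x^12 dx)^(1/2)
Step 2: integral_0^4 x^12 dx = [x^13/(13)] from 0 to 4 = 4^13/13
     = 67108864/13 = 5.162220e+06
Step 3: ||f||_2 = (5.162220e+06)^(1/2) = 2272.052004


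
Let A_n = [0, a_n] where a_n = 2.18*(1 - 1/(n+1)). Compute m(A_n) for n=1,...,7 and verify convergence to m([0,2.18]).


By continuity of measure from below: if A_n increases to A, then m(A_n) -> m(A).
Here A = [0, 2.18], so m(A) = 2.18
Step 1: a_1 = 2.18*(1 - 1/2) = 1.09, m(A_1) = 1.09
Step 2: a_2 = 2.18*(1 - 1/3) = 1.4533, m(A_2) = 1.4533
Step 3: a_3 = 2.18*(1 - 1/4) = 1.635, m(A_3) = 1.635
Step 4: a_4 = 2.18*(1 - 1/5) = 1.744, m(A_4) = 1.744
Step 5: a_5 = 2.18*(1 - 1/6) = 1.8167, m(A_5) = 1.8167
Step 6: a_6 = 2.18*(1 - 1/7) = 1.8686, m(A_6) = 1.8686
Step 7: a_7 = 2.18*(1 - 1/8) = 1.9075, m(A_7) = 1.9075
Limit: m(A_n) -> m([0,2.18]) = 2.18


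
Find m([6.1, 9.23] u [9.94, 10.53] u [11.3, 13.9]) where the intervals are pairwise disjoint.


For pairwise disjoint intervals, m(union) = sum of lengths.
= (9.23 - 6.1) + (10.53 - 9.94) + (13.9 - 11.3)
= 3.13 + 0.59 + 2.6
= 6.32


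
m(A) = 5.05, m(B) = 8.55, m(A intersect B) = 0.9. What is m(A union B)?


By inclusion-exclusion: m(A u B) = m(A) + m(B) - m(A n B)
= 5.05 + 8.55 - 0.9
= 12.7


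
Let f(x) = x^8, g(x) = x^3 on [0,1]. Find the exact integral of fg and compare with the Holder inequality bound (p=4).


Step 1: Exact integral of f*g = integral(x^11, 0, 1) = 1/12
     = 0.083333
Step 2: Holder bound with p=4, q=1.333333:
  ||f||_p = (integral x^32 dx)^(1/4) = (1/33)^(1/4) = 0.417226
  ||g||_q = (integral x^4 dx)^(1/1.333333) = (1/5)^(1/1.333333) = 0.29907
Step 3: Holder bound = ||f||_p * ||g||_q = 0.417226 * 0.29907 = 0.12478
Verification: 0.083333 <= 0.12478 (Holder holds)


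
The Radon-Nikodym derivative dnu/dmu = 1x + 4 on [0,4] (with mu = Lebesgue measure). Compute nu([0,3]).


nu(A) = integral_A (dnu/dmu) dmu = integral_0^3 (1x + 4) dx
Step 1: Antiderivative F(x) = (1/2)x^2 + 4x
Step 2: F(3) = (1/2)*3^2 + 4*3 = 4.5 + 12 = 16.5
Step 3: F(0) = (1/2)*0^2 + 4*0 = 0.0 + 0 = 0.0
Step 4: nu([0,3]) = F(3) - F(0) = 16.5 - 0.0 = 16.5


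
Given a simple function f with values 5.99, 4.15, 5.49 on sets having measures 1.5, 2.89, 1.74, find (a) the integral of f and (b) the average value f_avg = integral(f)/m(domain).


Step 1: Integral = sum(value_i * measure_i)
= 5.99*1.5 + 4.15*2.89 + 5.49*1.74
= 8.985 + 11.9935 + 9.5526
= 30.5311
Step 2: Total measure of domain = 1.5 + 2.89 + 1.74 = 6.13
Step 3: Average value = 30.5311 / 6.13 = 4.980604


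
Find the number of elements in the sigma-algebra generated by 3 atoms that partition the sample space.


Each element of the sigma-algebra is a union of some subset of the 3 atoms.
The number of such subsets is 2^3 = 8.


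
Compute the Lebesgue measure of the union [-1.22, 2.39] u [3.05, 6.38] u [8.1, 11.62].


For pairwise disjoint intervals, m(union) = sum of lengths.
= (2.39 - -1.22) + (6.38 - 3.05) + (11.62 - 8.1)
= 3.61 + 3.33 + 3.52
= 10.46


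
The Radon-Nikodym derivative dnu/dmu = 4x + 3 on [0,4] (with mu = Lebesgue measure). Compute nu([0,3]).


nu(A) = integral_A (dnu/dmu) dmu = integral_0^3 (4x + 3) dx
Step 1: Antiderivative F(x) = (4/2)x^2 + 3x
Step 2: F(3) = (4/2)*3^2 + 3*3 = 18 + 9 = 27
Step 3: F(0) = (4/2)*0^2 + 3*0 = 0.0 + 0 = 0.0
Step 4: nu([0,3]) = F(3) - F(0) = 27 - 0.0 = 27


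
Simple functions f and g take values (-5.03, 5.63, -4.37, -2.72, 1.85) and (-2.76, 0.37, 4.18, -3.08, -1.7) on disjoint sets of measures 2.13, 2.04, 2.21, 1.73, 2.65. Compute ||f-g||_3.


Step 1: Compute differences f_i - g_i:
  -5.03 - -2.76 = -2.27
  5.63 - 0.37 = 5.26
  -4.37 - 4.18 = -8.55
  -2.72 - -3.08 = 0.36
  1.85 - -1.7 = 3.55
Step 2: Compute |diff|^3 * measure for each set:
  |-2.27|^3 * 2.13 = 11.697083 * 2.13 = 24.914787
  |5.26|^3 * 2.04 = 145.531576 * 2.04 = 296.884415
  |-8.55|^3 * 2.21 = 625.026375 * 2.21 = 1381.308289
  |0.36|^3 * 1.73 = 0.046656 * 1.73 = 0.080715
  |3.55|^3 * 2.65 = 44.738875 * 2.65 = 118.558019
Step 3: Sum = 1821.746224
Step 4: ||f-g||_3 = (1821.746224)^(1/3) = 12.213195


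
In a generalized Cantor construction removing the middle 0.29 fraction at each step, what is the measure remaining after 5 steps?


Step 1: At each step, fraction remaining = 1 - 0.29 = 0.71
Step 2: After 5 steps, measure = (0.71)^5
Step 3: Computing the power step by step:
  After step 1: 0.71
  After step 2: 0.5041
  After step 3: 0.357911
  After step 4: 0.254117
  After step 5: 0.180423
Result = 0.180423


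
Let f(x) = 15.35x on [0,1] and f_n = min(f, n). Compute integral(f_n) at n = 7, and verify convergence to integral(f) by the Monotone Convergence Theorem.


f(x) = 15.35x on [0,1]; f_n(x) = min(15.35x, n). At n = 7:
Step 1: f(x) reaches 7 at x = 7/15.35 = 0.456026
Step 2: integral(f_7) = integral(15.35x, 0, 0.456026) + integral(7, 0.456026, 1)
       = 15.35*0.456026^2/2 + 7*(1 - 0.456026)
       = 1.596091 + 3.807818
       = 5.403909
Step 3: As n -> infinity, f_n increases to f, so by MCT integral(f_n) -> integral(f) = 15.35/2 = 7.675.
Convergence: integral(f_7) = 5.403909 -> 7.675 as n -> infinity


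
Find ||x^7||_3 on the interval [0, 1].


Step 1: ||f||_3 = (integral_0^1 |x^7|^3 dx)^(1/3)
     = (integral_0^1 x^21 dx)^(1/3)
Step 2: integral_0^1 x^21 dx = [x^22/(22)] from 0 to 1 = 1^22/22
     = 1/22 = 0.045455
Step 3: ||f||_3 = (0.045455)^(1/3) = 0.356883


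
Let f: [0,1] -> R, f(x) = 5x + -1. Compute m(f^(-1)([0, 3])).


f^(-1)([0, 3]) = {x : 0 <= 5x + -1 <= 3}
Solving: (0 - -1)/5 <= x <= (3 - -1)/5
= [0.2, 0.8]
Intersecting with [0,1]: [0.2, 0.8]
Measure = 0.8 - 0.2 = 0.6


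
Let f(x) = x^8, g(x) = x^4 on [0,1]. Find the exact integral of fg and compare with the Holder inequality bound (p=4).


Step 1: Exact integral of f*g = integral(x^12, 0, 1) = 1/13
     = 0.076923
Step 2: Holder bound with p=4, q=1.333333:
  ||f||_p = (integral x^32 dx)^(1/4) = (1/33)^(1/4) = 0.417226
  ||g||_q = (integral x^5.333333 dx)^(1/1.333333) = (1/6.333333)^(1/1.333333) = 0.250482
Step 3: Holder bound = ||f||_p * ||g||_q = 0.417226 * 0.250482 = 0.104507
Verification: 0.076923 <= 0.104507 (Holder holds)


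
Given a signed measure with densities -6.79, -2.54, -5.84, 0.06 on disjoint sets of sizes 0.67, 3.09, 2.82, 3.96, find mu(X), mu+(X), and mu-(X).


Step 1: Compute signed measure on each set:
  Set 1: -6.79 * 0.67 = -4.5493
  Set 2: -2.54 * 3.09 = -7.8486
  Set 3: -5.84 * 2.82 = -16.4688
  Set 4: 0.06 * 3.96 = 0.2376
Step 2: Total signed measure = (-4.5493) + (-7.8486) + (-16.4688) + (0.2376)
     = -28.6291
Step 3: Positive part mu+(X) = sum of positive contributions = 0.2376
Step 4: Negative part mu-(X) = |sum of negative contributions| = 28.8667


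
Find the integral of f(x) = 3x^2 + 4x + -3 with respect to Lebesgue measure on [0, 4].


The Lebesgue integral of a Riemann-integrable function agrees with the Riemann integral.
Antiderivative F(x) = (3/3)x^3 + (4/2)x^2 + -3x
F(4) = (3/3)*4^3 + (4/2)*4^2 + -3*4
     = (3/3)*64 + (4/2)*16 + -3*4
     = 64 + 32 + -12
     = 84
F(0) = 0.0
Integral = F(4) - F(0) = 84 - 0.0 = 84


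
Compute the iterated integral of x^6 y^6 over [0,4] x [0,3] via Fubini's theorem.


By Fubini's theorem, the double integral factors as a product of single integrals:
Step 1: integral_0^4 x^6 dx = [x^7/7] from 0 to 4
     = 4^7/7 = 2340.571429
Step 2: integral_0^3 y^6 dy = [y^7/7] from 0 to 3
     = 3^7/7 = 312.428571
Step 3: Double integral = 2340.571429 * 312.428571 = 731261.387755


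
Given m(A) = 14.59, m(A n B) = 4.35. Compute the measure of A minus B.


m(A \ B) = m(A) - m(A n B)
= 14.59 - 4.35
= 10.24


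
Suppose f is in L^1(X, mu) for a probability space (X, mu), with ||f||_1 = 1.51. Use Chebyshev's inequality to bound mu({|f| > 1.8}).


Chebyshev/Markov inequality: mu(|f| > eps) <= (||f||_p / eps)^p
Step 1: ||f||_1 / eps = 1.51 / 1.8 = 0.838889
Step 2: Raise to power p = 1:
  (0.838889)^1 = 0.838889
Step 3: Therefore mu(|f| > 1.8) <= 0.838889


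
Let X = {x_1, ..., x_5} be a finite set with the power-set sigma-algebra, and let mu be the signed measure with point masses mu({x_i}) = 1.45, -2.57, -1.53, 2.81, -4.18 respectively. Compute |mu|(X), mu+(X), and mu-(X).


Step 1: Every measurable set is a union of atoms (the cells / points), so a Hahn decomposition is
  obtained by grouping atoms by sign: P = union of atoms with mu > 0, N = union of the remaining atoms.
  Atoms in P (indices): 1, 4;  atoms in N (indices): 2, 3, 5
  Positive values: 1.45, 2.81
  Negative values: -2.57, -1.53, -4.18
Step 2: mu+(X) = mu(P) = sum of positive atom values = 4.26
Step 3: mu-(X) = -mu(N) = sum of |negative atom values| = 8.28
Step 4: |mu|(X) = mu+(X) + mu-(X) = 4.26 + 8.28 = 12.54


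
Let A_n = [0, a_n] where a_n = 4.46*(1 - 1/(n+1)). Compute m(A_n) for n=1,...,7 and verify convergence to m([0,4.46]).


By continuity of measure from below: if A_n increases to A, then m(A_n) -> m(A).
Here A = [0, 4.46], so m(A) = 4.46
Step 1: a_1 = 4.46*(1 - 1/2) = 2.23, m(A_1) = 2.23
Step 2: a_2 = 4.46*(1 - 1/3) = 2.9733, m(A_2) = 2.9733
Step 3: a_3 = 4.46*(1 - 1/4) = 3.345, m(A_3) = 3.345
Step 4: a_4 = 4.46*(1 - 1/5) = 3.568, m(A_4) = 3.568
Step 5: a_5 = 4.46*(1 - 1/6) = 3.7167, m(A_5) = 3.7167
Step 6: a_6 = 4.46*(1 - 1/7) = 3.8229, m(A_6) = 3.8229
Step 7: a_7 = 4.46*(1 - 1/8) = 3.9025, m(A_7) = 3.9025
Limit: m(A_n) -> m([0,4.46]) = 4.46


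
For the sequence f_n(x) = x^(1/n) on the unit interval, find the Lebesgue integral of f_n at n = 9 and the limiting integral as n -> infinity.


At n = 9: f_9(x) = x^(1/9).
Step 1: integral(x^(1/9), 0, 1) = [x^(1/9+1) / (1/9+1)] from 0 to 1
     = 1 / (1/9 + 1) = 1 / ((9+1)/9) = 9/(9+1)
     = 9/10 = 0.9
Step 2: As n -> infinity, f_n(x) = x^(1/n) -> 1 for x in (0,1], and f_n is increasing in n.
By MCT, lim_n integral(f_n) = integral(lim_n f_n) = integral(1, 0, 1) = 1.
Step 3: Verify convergence: 9/10 = 0.9 -> 1


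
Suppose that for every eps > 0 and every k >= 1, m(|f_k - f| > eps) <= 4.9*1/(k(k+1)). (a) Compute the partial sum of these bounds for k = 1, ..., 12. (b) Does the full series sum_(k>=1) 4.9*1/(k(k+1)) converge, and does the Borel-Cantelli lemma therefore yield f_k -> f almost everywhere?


Step 1: List the terms 4.9*1/(k(k+1)) for k = 1 to 12:
  k=1: 2.45
  k=2: 0.816667
  k=3: 0.408333
  k=4: 0.245
  k=5: 0.163333
  k=6: 0.116667
  k=7: 0.0875
  k=8: 0.068056
  k=9: 0.054444
  k=10: 0.044545
  k=11: 0.037121
  k=12: 0.03141
Step 2: Partial sum = 2.45 + 0.816667 + 0.408333 + 0.245 + 0.163333 + 0.116667 + 0.0875 + 0.068056 + 0.054444 + 0.044545 + 0.037121 + 0.03141
     = 4.523077
Step 3: The full series sum_(k>=1) 4.9*1/(k(k+1)) converges (telescoping series sum 1/(k(k+1)) = 1; a constant multiple of a convergent series converges).
Step 4: Fix eps > 0. Since sum_k m(|f_k - f| > eps) < infinity, the Borel-Cantelli lemma gives
        m(limsup_k {|f_k - f| > eps}) = 0, i.e. for a.e. x, |f_k(x) - f(x)| <= eps for all large k.
        Applying this with eps = 1/j for j = 1, 2, ... and intersecting the countably many full-measure sets,
        for a.e. x we get limsup_k |f_k(x) - f(x)| <= 1/j for every j, hence f_k -> f almost everywhere.
Conclusion: series converges; Borel-Cantelli yields f_k -> f a.e.


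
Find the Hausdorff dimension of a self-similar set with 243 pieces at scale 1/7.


For a self-similar set with N copies scaled by 1/r:
dim_H = log(N)/log(r) = log(243)/log(7)
= 5.493061/1.94591
= 2.822875


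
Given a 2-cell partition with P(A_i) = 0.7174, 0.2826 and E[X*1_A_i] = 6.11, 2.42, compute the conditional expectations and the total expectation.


For each cell A_i: E[X|A_i] = E[X*1_A_i] / P(A_i)
Step 1: E[X|A_1] = 6.11 / 0.7174 = 8.516866
Step 2: E[X|A_2] = 2.42 / 0.2826 = 8.56334
Verification: E[X] = sum E[X*1_A_i] = 6.11 + 2.42 = 8.53


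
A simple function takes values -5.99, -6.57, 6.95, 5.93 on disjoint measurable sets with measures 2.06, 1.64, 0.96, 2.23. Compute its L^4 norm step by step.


Step 1: Compute |f_i|^4 for each value:
  |-5.99|^4 = 1287.381576
  |-6.57|^4 = 1863.208592
  |6.95|^4 = 2333.131506
  |5.93|^4 = 1236.570192
Step 2: Multiply by measures and sum:
  1287.381576 * 2.06 = 2652.006047
  1863.208592 * 1.64 = 3055.662091
  2333.131506 * 0.96 = 2239.806246
  1236.570192 * 2.23 = 2757.551528
Sum = 2652.006047 + 3055.662091 + 2239.806246 + 2757.551528 = 10705.025912
Step 3: Take the p-th root:
||f||_4 = (10705.025912)^(1/4) = 10.171779


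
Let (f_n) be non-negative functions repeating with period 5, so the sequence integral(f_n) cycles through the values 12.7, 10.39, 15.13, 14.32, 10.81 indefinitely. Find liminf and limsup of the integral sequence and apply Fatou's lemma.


The sequence (integral(f_n)) is periodic with period 5, repeating the values 12.7, 10.39, 15.13, 14.32, 10.81 indefinitely.
Step 1: For a periodic sequence, every tail (a_m, a_(m+1), ...) contains all 5 period values infinitely often.
Step 2: Hence inf of every tail = min of the period values = min(12.7, 10.39, 15.13, 14.32, 10.81) = 10.39.
        liminf_n integral(f_n) = sup over m of (inf of tail from m) = 10.39.
Step 3: Similarly sup of every tail = max of the period values = 15.13.
        limsup_n integral(f_n) = 15.13.
Step 4: Fatou's lemma: integral(liminf_n f_n) <= liminf_n integral(f_n) = 10.39.
        So the integral of the pointwise liminf is at most 10.39.


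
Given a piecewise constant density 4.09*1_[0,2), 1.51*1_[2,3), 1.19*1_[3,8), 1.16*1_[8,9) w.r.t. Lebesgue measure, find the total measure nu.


Integrate each piece of the Radon-Nikodym derivative:
Step 1: integral_0^2 4.09 dx = 4.09*(2-0) = 4.09*2 = 8.18
Step 2: integral_2^3 1.51 dx = 1.51*(3-2) = 1.51*1 = 1.51
Step 3: integral_3^8 1.19 dx = 1.19*(8-3) = 1.19*5 = 5.95
Step 4: integral_8^9 1.16 dx = 1.16*(9-8) = 1.16*1 = 1.16
Total: 8.18 + 1.51 + 5.95 + 1.16 = 16.8


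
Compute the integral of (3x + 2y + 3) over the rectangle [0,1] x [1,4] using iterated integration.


By Fubini, integrate in x first, then y.
Step 1: Fix y, integrate over x in [0,1]:
  integral(3x + 2y + 3, x=0..1)
  = 3*(1^2 - 0^2)/2 + (2y + 3)*(1 - 0)
  = 1.5 + (2y + 3)*1
  = 1.5 + 2y + 3
  = 4.5 + 2y
Step 2: Integrate over y in [1,4]:
  integral(4.5 + 2y, y=1..4)
  = 4.5*3 + 2*(4^2 - 1^2)/2
  = 13.5 + 15
  = 28.5


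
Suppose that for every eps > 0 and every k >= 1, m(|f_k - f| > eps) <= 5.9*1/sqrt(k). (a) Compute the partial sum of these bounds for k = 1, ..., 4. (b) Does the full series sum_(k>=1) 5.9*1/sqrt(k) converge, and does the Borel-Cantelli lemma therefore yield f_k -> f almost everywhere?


Step 1: List the terms 5.9*1/sqrt(k) for k = 1 to 4:
  k=1: 5.9
  k=2: 4.17193
  k=3: 3.406367
  k=4: 2.95
Step 2: Partial sum = 5.9 + 4.17193 + 3.406367 + 2.95
     = 16.428297
Step 3: The full series sum_(k>=1) 5.9*1/sqrt(k) diverges (p-series with p = 1/2 <= 1; a nonzero constant multiple of a divergent series diverges).
Step 4: The (first) Borel-Cantelli lemma requires a summable sequence of measures, so it does not apply here;
        from this bound alone no conclusion about a.e. convergence can be drawn (convergence in measure still
        gives an a.e.-convergent subsequence, but not a.e. convergence of the whole sequence).
Conclusion: series diverges; Borel-Cantelli is inconclusive about a.e. convergence of f_k.


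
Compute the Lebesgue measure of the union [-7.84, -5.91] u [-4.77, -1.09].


For pairwise disjoint intervals, m(union) = sum of lengths.
= (-5.91 - -7.84) + (-1.09 - -4.77)
= 1.93 + 3.68
= 5.61


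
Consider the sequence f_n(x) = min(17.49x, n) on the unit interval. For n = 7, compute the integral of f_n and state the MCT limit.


f(x) = 17.49x on [0,1]; f_n(x) = min(17.49x, n). At n = 7:
Step 1: f(x) reaches 7 at x = 7/17.49 = 0.400229
Step 2: integral(f_7) = integral(17.49x, 0, 0.400229) + integral(7, 0.400229, 1)
       = 17.49*0.400229^2/2 + 7*(1 - 0.400229)
       = 1.4008 + 4.198399
       = 5.5992
Step 3: As n -> infinity, f_n increases to f, so by MCT integral(f_n) -> integral(f) = 17.49/2 = 8.745.
Convergence: integral(f_7) = 5.5992 -> 8.745 as n -> infinity


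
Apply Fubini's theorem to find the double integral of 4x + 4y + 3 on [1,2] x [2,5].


By Fubini, integrate in x first, then y.
Step 1: Fix y, integrate over x in [1,2]:
  integral(4x + 4y + 3, x=1..2)
  = 4*(2^2 - 1^2)/2 + (4y + 3)*(2 - 1)
  = 6 + (4y + 3)*1
  = 6 + 4y + 3
  = 9 + 4y
Step 2: Integrate over y in [2,5]:
  integral(9 + 4y, y=2..5)
  = 9*3 + 4*(5^2 - 2^2)/2
  = 27 + 42
  = 69


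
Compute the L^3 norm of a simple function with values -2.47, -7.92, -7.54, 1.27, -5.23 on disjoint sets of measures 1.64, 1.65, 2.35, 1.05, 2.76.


Step 1: Compute |f_i|^3 for each value:
  |-2.47|^3 = 15.069223
  |-7.92|^3 = 496.793088
  |-7.54|^3 = 428.661064
  |1.27|^3 = 2.048383
  |-5.23|^3 = 143.055667
Step 2: Multiply by measures and sum:
  15.069223 * 1.64 = 24.713526
  496.793088 * 1.65 = 819.708595
  428.661064 * 2.35 = 1007.3535
  2.048383 * 1.05 = 2.150802
  143.055667 * 2.76 = 394.833641
Sum = 24.713526 + 819.708595 + 1007.3535 + 2.150802 + 394.833641 = 2248.760064
Step 3: Take the p-th root:
||f||_3 = (2248.760064)^(1/3) = 13.101299


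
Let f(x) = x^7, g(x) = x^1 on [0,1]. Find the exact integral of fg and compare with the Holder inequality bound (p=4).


Step 1: Exact integral of f*g = integral(x^8, 0, 1) = 1/9
     = 0.111111
Step 2: Holder bound with p=4, q=1.333333:
  ||f||_p = (integral x^28 dx)^(1/4) = (1/29)^(1/4) = 0.430924
  ||g||_q = (integral x^1.333333 dx)^(1/1.333333) = (1/2.333333)^(1/1.333333) = 0.529685
Step 3: Holder bound = ||f||_p * ||g||_q = 0.430924 * 0.529685 = 0.228254
Verification: 0.111111 <= 0.228254 (Holder holds)


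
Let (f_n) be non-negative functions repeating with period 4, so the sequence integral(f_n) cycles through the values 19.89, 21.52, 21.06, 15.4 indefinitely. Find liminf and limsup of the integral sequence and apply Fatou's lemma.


The sequence (integral(f_n)) is periodic with period 4, repeating the values 19.89, 21.52, 21.06, 15.4 indefinitely.
Step 1: For a periodic sequence, every tail (a_m, a_(m+1), ...) contains all 4 period values infinitely often.
Step 2: Hence inf of every tail = min of the period values = min(19.89, 21.52, 21.06, 15.4) = 15.4.
        liminf_n integral(f_n) = sup over m of (inf of tail from m) = 15.4.
Step 3: Similarly sup of every tail = max of the period values = 21.52.
        limsup_n integral(f_n) = 21.52.
Step 4: Fatou's lemma: integral(liminf_n f_n) <= liminf_n integral(f_n) = 15.4.
        So the integral of the pointwise liminf is at most 15.4.


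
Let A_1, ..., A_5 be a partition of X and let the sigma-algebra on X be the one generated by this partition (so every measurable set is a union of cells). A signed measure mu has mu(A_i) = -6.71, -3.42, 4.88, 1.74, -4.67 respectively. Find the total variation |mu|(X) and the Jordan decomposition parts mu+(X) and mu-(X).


Step 1: Every measurable set is a union of atoms (the cells / points), so a Hahn decomposition is
  obtained by grouping atoms by sign: P = union of atoms with mu > 0, N = union of the remaining atoms.
  Atoms in P (indices): 3, 4;  atoms in N (indices): 1, 2, 5
  Positive values: 4.88, 1.74
  Negative values: -6.71, -3.42, -4.67
Step 2: mu+(X) = mu(P) = sum of positive atom values = 6.62
Step 3: mu-(X) = -mu(N) = sum of |negative atom values| = 14.8
Step 4: |mu|(X) = mu+(X) + mu-(X) = 6.62 + 14.8 = 21.42


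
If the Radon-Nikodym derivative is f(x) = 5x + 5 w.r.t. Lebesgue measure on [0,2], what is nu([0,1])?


nu(A) = integral_A (dnu/dmu) dmu = integral_0^1 (5x + 5) dx
Step 1: Antiderivative F(x) = (5/2)x^2 + 5x
Step 2: F(1) = (5/2)*1^2 + 5*1 = 2.5 + 5 = 7.5
Step 3: F(0) = (5/2)*0^2 + 5*0 = 0.0 + 0 = 0.0
Step 4: nu([0,1]) = F(1) - F(0) = 7.5 - 0.0 = 7.5


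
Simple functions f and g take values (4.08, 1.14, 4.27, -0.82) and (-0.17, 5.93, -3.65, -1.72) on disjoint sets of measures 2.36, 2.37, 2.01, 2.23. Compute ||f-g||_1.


Step 1: Compute differences f_i - g_i:
  4.08 - -0.17 = 4.25
  1.14 - 5.93 = -4.79
  4.27 - -3.65 = 7.92
  -0.82 - -1.72 = 0.9
Step 2: Compute |diff|^1 * measure for each set:
  |4.25|^1 * 2.36 = 4.25 * 2.36 = 10.03
  |-4.79|^1 * 2.37 = 4.79 * 2.37 = 11.3523
  |7.92|^1 * 2.01 = 7.92 * 2.01 = 15.9192
  |0.9|^1 * 2.23 = 0.9 * 2.23 = 2.007
Step 3: Sum = 39.3085
Step 4: ||f-g||_1 = (39.3085)^(1/1) = 39.3085


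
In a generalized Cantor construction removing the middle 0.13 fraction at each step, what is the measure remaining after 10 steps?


Step 1: At each step, fraction remaining = 1 - 0.13 = 0.87
Step 2: After 10 steps, measure = (0.87)^10
Result = 0.248423


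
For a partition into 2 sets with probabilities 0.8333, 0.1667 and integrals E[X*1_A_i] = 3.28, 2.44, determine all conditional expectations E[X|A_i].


For each cell A_i: E[X|A_i] = E[X*1_A_i] / P(A_i)
Step 1: E[X|A_1] = 3.28 / 0.8333 = 3.936157
Step 2: E[X|A_2] = 2.44 / 0.1667 = 14.637073
Verification: E[X] = sum E[X*1_A_i] = 3.28 + 2.44 = 5.72


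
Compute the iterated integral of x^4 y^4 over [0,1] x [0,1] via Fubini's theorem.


By Fubini's theorem, the double integral factors as a product of single integrals:
Step 1: integral_0^1 x^4 dx = [x^5/5] from 0 to 1
     = 1^5/5 = 0.2
Step 2: integral_0^1 y^4 dy = [y^5/5] from 0 to 1
     = 1^5/5 = 0.2
Step 3: Double integral = 0.2 * 0.2 = 0.04


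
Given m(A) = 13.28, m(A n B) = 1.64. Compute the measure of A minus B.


m(A \ B) = m(A) - m(A n B)
= 13.28 - 1.64
= 11.64


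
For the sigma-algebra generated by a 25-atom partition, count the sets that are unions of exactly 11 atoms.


Each element of F is a union of some subset of the 25 atoms.
Elements that are unions of exactly 11 atoms correspond to 11-element subsets of the 25 atoms.
Count = C(25, 11) = 25! / (11! * 14!) = 4457400.


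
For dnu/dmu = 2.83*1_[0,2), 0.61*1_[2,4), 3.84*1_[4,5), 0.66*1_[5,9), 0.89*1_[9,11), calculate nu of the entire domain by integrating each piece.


Integrate each piece of the Radon-Nikodym derivative:
Step 1: integral_0^2 2.83 dx = 2.83*(2-0) = 2.83*2 = 5.66
Step 2: integral_2^4 0.61 dx = 0.61*(4-2) = 0.61*2 = 1.22
Step 3: integral_4^5 3.84 dx = 3.84*(5-4) = 3.84*1 = 3.84
Step 4: integral_5^9 0.66 dx = 0.66*(9-5) = 0.66*4 = 2.64
Step 5: integral_9^11 0.89 dx = 0.89*(11-9) = 0.89*2 = 1.78
Total: 5.66 + 1.22 + 3.84 + 2.64 + 1.78 = 15.14


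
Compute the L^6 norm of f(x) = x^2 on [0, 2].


Step 1: ||f||_6 = (integral_0^2 |x^2|^6 dx)^(1/6)
     = (integral_0^2 x^12 dx)^(1/6)
Step 2: integral_0^2 x^12 dx = [x^13/(13)] from 0 to 2 = 2^13/13
     = 8192/13 = 630.153846
Step 3: ||f||_6 = (630.153846)^(1/6) = 2.928023


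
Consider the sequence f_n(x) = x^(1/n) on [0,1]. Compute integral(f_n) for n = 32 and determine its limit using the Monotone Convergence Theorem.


At n = 32: f_32(x) = x^(1/32).
Step 1: integral(x^(1/32), 0, 1) = [x^(1/32+1) / (1/32+1)] from 0 to 1
     = 1 / (1/32 + 1) = 1 / ((32+1)/32) = 32/(32+1)
     = 32/33 = 0.969697
Step 2: As n -> infinity, f_n(x) = x^(1/n) -> 1 for x in (0,1], and f_n is increasing in n.
By MCT, lim_n integral(f_n) = integral(lim_n f_n) = integral(1, 0, 1) = 1.
Step 3: Verify convergence: 32/33 = 0.969697 -> 1


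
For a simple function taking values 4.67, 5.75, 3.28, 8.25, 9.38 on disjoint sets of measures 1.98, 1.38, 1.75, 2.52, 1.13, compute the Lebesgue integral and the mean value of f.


Step 1: Integral = sum(value_i * measure_i)
= 4.67*1.98 + 5.75*1.38 + 3.28*1.75 + 8.25*2.52 + 9.38*1.13
= 9.2466 + 7.935 + 5.74 + 20.79 + 10.5994
= 54.311
Step 2: Total measure of domain = 1.98 + 1.38 + 1.75 + 2.52 + 1.13 = 8.76
Step 3: Average value = 54.311 / 8.76 = 6.199886


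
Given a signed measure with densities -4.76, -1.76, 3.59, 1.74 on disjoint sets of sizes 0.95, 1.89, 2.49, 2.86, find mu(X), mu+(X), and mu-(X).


Step 1: Compute signed measure on each set:
  Set 1: -4.76 * 0.95 = -4.522
  Set 2: -1.76 * 1.89 = -3.3264
  Set 3: 3.59 * 2.49 = 8.9391
  Set 4: 1.74 * 2.86 = 4.9764
Step 2: Total signed measure = (-4.522) + (-3.3264) + (8.9391) + (4.9764)
     = 6.0671
Step 3: Positive part mu+(X) = sum of positive contributions = 13.9155
Step 4: Negative part mu-(X) = |sum of negative contributions| = 7.8484


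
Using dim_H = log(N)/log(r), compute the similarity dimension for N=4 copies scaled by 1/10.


For a self-similar set with N copies scaled by 1/r:
dim_H = log(N)/log(r) = log(4)/log(10)
= 1.386294/2.302585
= 0.60206


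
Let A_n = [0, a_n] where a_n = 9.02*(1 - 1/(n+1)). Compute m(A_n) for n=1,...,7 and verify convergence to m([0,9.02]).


By continuity of measure from below: if A_n increases to A, then m(A_n) -> m(A).
Here A = [0, 9.02], so m(A) = 9.02
Step 1: a_1 = 9.02*(1 - 1/2) = 4.51, m(A_1) = 4.51
Step 2: a_2 = 9.02*(1 - 1/3) = 6.0133, m(A_2) = 6.0133
Step 3: a_3 = 9.02*(1 - 1/4) = 6.765, m(A_3) = 6.765
Step 4: a_4 = 9.02*(1 - 1/5) = 7.216, m(A_4) = 7.216
Step 5: a_5 = 9.02*(1 - 1/6) = 7.5167, m(A_5) = 7.5167
Step 6: a_6 = 9.02*(1 - 1/7) = 7.7314, m(A_6) = 7.7314
Step 7: a_7 = 9.02*(1 - 1/8) = 7.8925, m(A_7) = 7.8925
Limit: m(A_n) -> m([0,9.02]) = 9.02


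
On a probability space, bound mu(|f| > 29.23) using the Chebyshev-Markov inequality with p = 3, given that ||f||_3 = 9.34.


Chebyshev/Markov inequality: mu(|f| > eps) <= (||f||_p / eps)^p
Step 1: ||f||_3 / eps = 9.34 / 29.23 = 0.319535
Step 2: Raise to power p = 3:
  (0.319535)^3 = 0.032625
Step 3: Therefore mu(|f| > 29.23) <= 0.032625


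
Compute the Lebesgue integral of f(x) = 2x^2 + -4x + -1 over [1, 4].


The Lebesgue integral of a Riemann-integrable function agrees with the Riemann integral.
Antiderivative F(x) = (2/3)x^3 + (-4/2)x^2 + -1x
F(4) = (2/3)*4^3 + (-4/2)*4^2 + -1*4
     = (2/3)*64 + (-4/2)*16 + -1*4
     = 42.666667 + -32 + -4
     = 6.666667
F(1) = -2.333333
Integral = F(4) - F(1) = 6.666667 - -2.333333 = 9


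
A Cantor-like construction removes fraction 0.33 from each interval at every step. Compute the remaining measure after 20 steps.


Step 1: At each step, fraction remaining = 1 - 0.33 = 0.67
Step 2: After 20 steps, measure = (0.67)^20
Result = 3.322738e-04


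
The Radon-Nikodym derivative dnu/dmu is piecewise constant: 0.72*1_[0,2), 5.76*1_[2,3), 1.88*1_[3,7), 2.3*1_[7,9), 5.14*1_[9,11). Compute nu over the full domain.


Integrate each piece of the Radon-Nikodym derivative:
Step 1: integral_0^2 0.72 dx = 0.72*(2-0) = 0.72*2 = 1.44
Step 2: integral_2^3 5.76 dx = 5.76*(3-2) = 5.76*1 = 5.76
Step 3: integral_3^7 1.88 dx = 1.88*(7-3) = 1.88*4 = 7.52
Step 4: integral_7^9 2.3 dx = 2.3*(9-7) = 2.3*2 = 4.6
Step 5: integral_9^11 5.14 dx = 5.14*(11-9) = 5.14*2 = 10.28
Total: 1.44 + 5.76 + 7.52 + 4.6 + 10.28 = 29.6


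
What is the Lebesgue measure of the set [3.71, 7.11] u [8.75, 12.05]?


For pairwise disjoint intervals, m(union) = sum of lengths.
= (7.11 - 3.71) + (12.05 - 8.75)
= 3.4 + 3.3
= 6.7


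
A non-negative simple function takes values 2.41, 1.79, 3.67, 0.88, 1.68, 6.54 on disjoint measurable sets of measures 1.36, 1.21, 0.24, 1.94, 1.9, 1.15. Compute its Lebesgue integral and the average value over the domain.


Step 1: Integral = sum(value_i * measure_i)
= 2.41*1.36 + 1.79*1.21 + 3.67*0.24 + 0.88*1.94 + 1.68*1.9 + 6.54*1.15
= 3.2776 + 2.1659 + 0.8808 + 1.7072 + 3.192 + 7.521
= 18.7445
Step 2: Total measure of domain = 1.36 + 1.21 + 0.24 + 1.94 + 1.9 + 1.15 = 7.8
Step 3: Average value = 18.7445 / 7.8 = 2.403141


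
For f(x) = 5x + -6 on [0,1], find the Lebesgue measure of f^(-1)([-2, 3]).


f^(-1)([-2, 3]) = {x : -2 <= 5x + -6 <= 3}
Solving: (-2 - -6)/5 <= x <= (3 - -6)/5
= [0.8, 1.8]
Intersecting with [0,1]: [0.8, 1]
Measure = 1 - 0.8 = 0.2


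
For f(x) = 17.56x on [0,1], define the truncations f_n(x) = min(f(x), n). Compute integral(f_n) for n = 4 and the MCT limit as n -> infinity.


f(x) = 17.56x on [0,1]; f_n(x) = min(17.56x, n). At n = 4:
Step 1: f(x) reaches 4 at x = 4/17.56 = 0.22779
Step 2: integral(f_4) = integral(17.56x, 0, 0.22779) + integral(4, 0.22779, 1)
       = 17.56*0.22779^2/2 + 4*(1 - 0.22779)
       = 0.455581 + 3.088838
       = 3.544419
Step 3: As n -> infinity, f_n increases to f, so by MCT integral(f_n) -> integral(f) = 17.56/2 = 8.78.
Convergence: integral(f_4) = 3.544419 -> 8.78 as n -> infinity


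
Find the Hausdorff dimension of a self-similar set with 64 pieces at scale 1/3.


For a self-similar set with N copies scaled by 1/r:
dim_H = log(N)/log(r) = log(64)/log(3)
= 4.158883/1.098612
= 3.785579


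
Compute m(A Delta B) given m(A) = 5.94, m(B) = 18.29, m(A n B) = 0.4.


m(A Delta B) = m(A) + m(B) - 2*m(A n B)
= 5.94 + 18.29 - 2*0.4
= 5.94 + 18.29 - 0.8
= 23.43


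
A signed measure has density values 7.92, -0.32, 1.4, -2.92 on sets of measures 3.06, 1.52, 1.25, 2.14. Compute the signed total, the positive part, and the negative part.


Step 1: Compute signed measure on each set:
  Set 1: 7.92 * 3.06 = 24.2352
  Set 2: -0.32 * 1.52 = -0.4864
  Set 3: 1.4 * 1.25 = 1.75
  Set 4: -2.92 * 2.14 = -6.2488
Step 2: Total signed measure = (24.2352) + (-0.4864) + (1.75) + (-6.2488)
     = 19.25
Step 3: Positive part mu+(X) = sum of positive contributions = 25.9852
Step 4: Negative part mu-(X) = |sum of negative contributions| = 6.7352


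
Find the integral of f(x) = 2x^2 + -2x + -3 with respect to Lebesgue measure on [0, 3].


The Lebesgue integral of a Riemann-integrable function agrees with the Riemann integral.
Antiderivative F(x) = (2/3)x^3 + (-2/2)x^2 + -3x
F(3) = (2/3)*3^3 + (-2/2)*3^2 + -3*3
     = (2/3)*27 + (-2/2)*9 + -3*3
     = 18 + -9 + -9
     = 0.0
F(0) = 0.0
Integral = F(3) - F(0) = 0.0 - 0.0 = 0.0


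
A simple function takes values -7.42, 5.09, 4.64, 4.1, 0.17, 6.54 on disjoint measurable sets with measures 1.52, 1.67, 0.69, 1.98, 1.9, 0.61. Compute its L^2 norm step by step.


Step 1: Compute |f_i|^2 for each value:
  |-7.42|^2 = 55.0564
  |5.09|^2 = 25.9081
  |4.64|^2 = 21.5296
  |4.1|^2 = 16.81
  |0.17|^2 = 0.0289
  |6.54|^2 = 42.7716
Step 2: Multiply by measures and sum:
  55.0564 * 1.52 = 83.685728
  25.9081 * 1.67 = 43.266527
  21.5296 * 0.69 = 14.855424
  16.81 * 1.98 = 33.2838
  0.0289 * 1.9 = 0.05491
  42.7716 * 0.61 = 26.090676
Sum = 83.685728 + 43.266527 + 14.855424 + 33.2838 + 0.05491 + 26.090676 = 201.237065
Step 3: Take the p-th root:
||f||_2 = (201.237065)^(1/2) = 14.185805


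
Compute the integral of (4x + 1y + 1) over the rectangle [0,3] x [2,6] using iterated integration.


By Fubini, integrate in x first, then y.
Step 1: Fix y, integrate over x in [0,3]:
  integral(4x + 1y + 1, x=0..3)
  = 4*(3^2 - 0^2)/2 + (1y + 1)*(3 - 0)
  = 18 + (1y + 1)*3
  = 18 + 3y + 3
  = 21 + 3y
Step 2: Integrate over y in [2,6]:
  integral(21 + 3y, y=2..6)
  = 21*4 + 3*(6^2 - 2^2)/2
  = 84 + 48
  = 132


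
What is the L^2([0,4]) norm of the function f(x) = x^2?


Step 1: ||f||_2 = (integral_0^4 |x^2|^2 dx)^(1/2)
     = (integral_0^4 x^4 dx)^(1/2)
Step 2: integral_0^4 x^4 dx = [x^5/(5)] from 0 to 4 = 4^5/5
     = 1024/5 = 204.8
Step 3: ||f||_2 = (204.8)^(1/2) = 14.310835


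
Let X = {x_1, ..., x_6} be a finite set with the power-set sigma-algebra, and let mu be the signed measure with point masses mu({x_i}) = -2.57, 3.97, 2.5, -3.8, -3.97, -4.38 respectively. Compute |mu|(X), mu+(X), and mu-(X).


Step 1: Every measurable set is a union of atoms (the cells / points), so a Hahn decomposition is
  obtained by grouping atoms by sign: P = union of atoms with mu > 0, N = union of the remaining atoms.
  Atoms in P (indices): 2, 3;  atoms in N (indices): 1, 4, 5, 6
  Positive values: 3.97, 2.5
  Negative values: -2.57, -3.8, -3.97, -4.38
Step 2: mu+(X) = mu(P) = sum of positive atom values = 6.47
Step 3: mu-(X) = -mu(N) = sum of |negative atom values| = 14.72
Step 4: |mu|(X) = mu+(X) + mu-(X) = 6.47 + 14.72 = 21.19


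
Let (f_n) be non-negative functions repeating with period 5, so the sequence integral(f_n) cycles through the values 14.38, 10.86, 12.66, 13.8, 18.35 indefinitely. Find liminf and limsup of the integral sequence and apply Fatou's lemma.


The sequence (integral(f_n)) is periodic with period 5, repeating the values 14.38, 10.86, 12.66, 13.8, 18.35 indefinitely.
Step 1: For a periodic sequence, every tail (a_m, a_(m+1), ...) contains all 5 period values infinitely often.
Step 2: Hence inf of every tail = min of the period values = min(14.38, 10.86, 12.66, 13.8, 18.35) = 10.86.
        liminf_n integral(f_n) = sup over m of (inf of tail from m) = 10.86.
Step 3: Similarly sup of every tail = max of the period values = 18.35.
        limsup_n integral(f_n) = 18.35.
Step 4: Fatou's lemma: integral(liminf_n f_n) <= liminf_n integral(f_n) = 10.86.
        So the integral of the pointwise liminf is at most 10.86.


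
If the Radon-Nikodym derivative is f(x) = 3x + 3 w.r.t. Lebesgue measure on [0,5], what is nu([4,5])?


nu(A) = integral_A (dnu/dmu) dmu = integral_4^5 (3x + 3) dx
Step 1: Antiderivative F(x) = (3/2)x^2 + 3x
Step 2: F(5) = (3/2)*5^2 + 3*5 = 37.5 + 15 = 52.5
Step 3: F(4) = (3/2)*4^2 + 3*4 = 24 + 12 = 36
Step 4: nu([4,5]) = F(5) - F(4) = 52.5 - 36 = 16.5


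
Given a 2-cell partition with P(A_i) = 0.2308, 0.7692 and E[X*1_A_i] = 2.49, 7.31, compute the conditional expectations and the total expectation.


For each cell A_i: E[X|A_i] = E[X*1_A_i] / P(A_i)
Step 1: E[X|A_1] = 2.49 / 0.2308 = 10.788562
Step 2: E[X|A_2] = 7.31 / 0.7692 = 9.50338
Verification: E[X] = sum E[X*1_A_i] = 2.49 + 7.31 = 9.8


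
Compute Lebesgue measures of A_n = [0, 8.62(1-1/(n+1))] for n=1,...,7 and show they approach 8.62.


By continuity of measure from below: if A_n increases to A, then m(A_n) -> m(A).
Here A = [0, 8.62], so m(A) = 8.62
Step 1: a_1 = 8.62*(1 - 1/2) = 4.31, m(A_1) = 4.31
Step 2: a_2 = 8.62*(1 - 1/3) = 5.7467, m(A_2) = 5.7467
Step 3: a_3 = 8.62*(1 - 1/4) = 6.465, m(A_3) = 6.465
Step 4: a_4 = 8.62*(1 - 1/5) = 6.896, m(A_4) = 6.896
Step 5: a_5 = 8.62*(1 - 1/6) = 7.1833, m(A_5) = 7.1833
Step 6: a_6 = 8.62*(1 - 1/7) = 7.3886, m(A_6) = 7.3886
Step 7: a_7 = 8.62*(1 - 1/8) = 7.5425, m(A_7) = 7.5425
Limit: m(A_n) -> m([0,8.62]) = 8.62


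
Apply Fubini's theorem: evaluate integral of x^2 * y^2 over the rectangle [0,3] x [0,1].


By Fubini's theorem, the double integral factors as a product of single integrals:
Step 1: integral_0^3 x^2 dx = [x^3/3] from 0 to 3
     = 3^3/3 = 9
Step 2: integral_0^1 y^2 dy = [y^3/3] from 0 to 1
     = 1^3/3 = 0.333333
Step 3: Double integral = 9 * 0.333333 = 3
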